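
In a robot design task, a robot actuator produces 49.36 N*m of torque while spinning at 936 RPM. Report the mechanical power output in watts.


omega = 936 * 2*pi/60 = 98.017691 rad/s
P = tau * omega = 49.36 * 98.017691 = 4838.1532

4838.1532 W


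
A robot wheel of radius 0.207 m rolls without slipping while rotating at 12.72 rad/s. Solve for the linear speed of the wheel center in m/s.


v = omega * r = 12.72 * 0.207 = 2.6330

2.6330 m/s


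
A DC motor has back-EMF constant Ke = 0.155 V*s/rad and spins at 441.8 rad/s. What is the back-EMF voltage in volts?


V_emf = Ke * omega = 0.155*441.8 = 68.4790

68.4790 V


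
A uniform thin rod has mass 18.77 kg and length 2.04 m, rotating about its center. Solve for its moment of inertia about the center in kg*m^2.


I = (1/12)*m*L^2 = (1/12)*18.77*2.04^2 = 6.5094

6.5094 kg*m^2


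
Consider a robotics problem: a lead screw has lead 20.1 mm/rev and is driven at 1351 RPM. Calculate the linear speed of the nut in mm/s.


v = lead * (RPM/60) = 20.1*1351/60 = 452.5850

452.5850 mm/s


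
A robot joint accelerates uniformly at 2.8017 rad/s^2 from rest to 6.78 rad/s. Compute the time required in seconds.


t = delta_omega / alpha = 6.78 / 2.8017 = 2.4200

2.4200 s


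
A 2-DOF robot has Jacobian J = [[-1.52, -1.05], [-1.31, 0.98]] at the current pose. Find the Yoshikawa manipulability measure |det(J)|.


det(J) = -1.52*0.98 - (-1.05)*(-1.31) = -2.8651
|det(J)| = 2.8651

2.8651


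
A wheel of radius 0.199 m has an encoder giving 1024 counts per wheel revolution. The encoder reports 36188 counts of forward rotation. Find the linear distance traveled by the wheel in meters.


revs = 36188/1024 = 35.339844
d = revs * 2*pi*r = 35.339844 * 2*pi*0.199 = 44.1873

44.1873 m


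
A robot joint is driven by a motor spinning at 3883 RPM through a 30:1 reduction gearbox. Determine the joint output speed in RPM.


omega_joint = omega_motor / N = 3883 / 30 = 129.4333

129.4333 RPM


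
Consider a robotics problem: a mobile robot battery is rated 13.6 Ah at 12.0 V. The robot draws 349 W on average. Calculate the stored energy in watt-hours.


E = capacity * V = 13.6*12.0 = 163.2000

163.2000 Wh


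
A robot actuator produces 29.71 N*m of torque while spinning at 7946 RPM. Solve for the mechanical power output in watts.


omega = 7946 * 2*pi/60 = 832.103174 rad/s
P = tau * omega = 29.71 * 832.103174 = 24721.7853

24721.7853 W


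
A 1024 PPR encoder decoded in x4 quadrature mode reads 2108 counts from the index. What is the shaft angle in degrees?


angle = counts * 360 / (PPR*4) = 2108 * 360 / 4096 = 185.2734

185.2734 degrees


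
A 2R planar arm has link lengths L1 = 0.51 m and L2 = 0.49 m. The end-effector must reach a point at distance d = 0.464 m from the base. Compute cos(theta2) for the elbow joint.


cos(th2) = (d^2 - L1^2 - L2^2)/(2*L1*L2) = (0.464^2 - 0.51^2 - 0.49^2)/(2*0.51*0.49) = -0.5700

-0.5700


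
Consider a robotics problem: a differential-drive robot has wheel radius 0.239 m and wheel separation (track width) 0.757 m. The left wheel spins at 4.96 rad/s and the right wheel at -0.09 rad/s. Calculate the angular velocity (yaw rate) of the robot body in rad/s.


omega = r*(wR - wL)/L = 0.239*(-0.09 - (4.96))/0.757 = -1.5944

-1.5944 rad/s


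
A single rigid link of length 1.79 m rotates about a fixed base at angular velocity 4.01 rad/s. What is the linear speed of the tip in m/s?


v = L*omega = 1.79 * 4.01 = 7.1779

7.1779 m/s


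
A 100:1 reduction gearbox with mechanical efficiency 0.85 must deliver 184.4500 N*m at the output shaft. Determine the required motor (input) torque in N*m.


tau_in = tau_out / (N * eta) = 184.4500 / (100 * 0.85) = 2.1700

2.1700 N*m


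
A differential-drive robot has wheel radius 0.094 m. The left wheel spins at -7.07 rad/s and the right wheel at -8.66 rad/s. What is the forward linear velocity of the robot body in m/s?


v = r*(wR + wL)/2 = 0.094*(-8.66 + -7.07)/2 = -0.7393

-0.7393 m/s


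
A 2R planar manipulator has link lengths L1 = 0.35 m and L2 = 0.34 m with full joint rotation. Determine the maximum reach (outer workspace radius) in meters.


r_max = L1 + L2 = 0.35 + 0.34 = 0.6900

0.6900 m


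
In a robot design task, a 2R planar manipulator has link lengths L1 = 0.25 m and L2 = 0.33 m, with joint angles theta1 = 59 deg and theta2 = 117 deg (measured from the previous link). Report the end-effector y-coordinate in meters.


y = L1*sin(th1) + L2*sin(th1+th2) = 0.25*sin(59 deg) + 0.33*sin(176 deg) = 0.2373

0.2373 m


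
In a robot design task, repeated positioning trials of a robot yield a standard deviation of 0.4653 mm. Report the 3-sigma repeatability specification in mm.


repeatability = 3*sigma = 3*0.4653 = 1.3959

1.3959 mm


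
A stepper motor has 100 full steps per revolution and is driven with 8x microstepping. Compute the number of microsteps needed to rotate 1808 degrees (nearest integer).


step_size = 360/(100*8) = 360/800 = 0.450000 deg
n = 1808/(360/800) = 1808*800/360 = 4017.7778 -> 4018

4018 steps


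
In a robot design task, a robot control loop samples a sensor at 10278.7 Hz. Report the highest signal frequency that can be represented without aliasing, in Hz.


f_max = f_s/2 = 10278.7/2 = 5139.3500

5139.3500 Hz


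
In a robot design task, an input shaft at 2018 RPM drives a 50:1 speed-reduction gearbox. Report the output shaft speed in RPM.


omega_out = omega_in / N = 2018 / 50 = 40.3600

40.3600 RPM


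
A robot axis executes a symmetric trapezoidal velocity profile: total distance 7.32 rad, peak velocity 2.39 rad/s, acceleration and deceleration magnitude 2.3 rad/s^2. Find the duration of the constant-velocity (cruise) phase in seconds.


t_acc = v/a = 1.039130 s, d_acc = v^2/(2a) = 1.241761 rad each
d_cruise = 7.32 - 2*1.241761 = 4.836478 rad
t_cruise = d_cruise/v = 4.836478/2.39 = 2.0236

2.0236 s


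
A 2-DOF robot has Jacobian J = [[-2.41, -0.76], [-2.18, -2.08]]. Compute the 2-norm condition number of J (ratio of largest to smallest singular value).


JJ^T eigenvalues: trace(JJ^T) = 15.4645, det(JJ^T) = det(J)^2 = 11.26273600
s_max^2 = (15.4645 + sqrt(194.09981625))/2 = 14.69823551
s_min^2 = (15.4645 - sqrt(194.09981625))/2 = 0.76626449
kappa = s_max/s_min = sqrt(14.69823551/0.76626449) = 4.3797

4.3797


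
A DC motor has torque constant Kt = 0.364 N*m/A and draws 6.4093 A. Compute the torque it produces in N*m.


tau = Kt * I = 0.364*6.4093 = 2.3330

2.3330 N*m


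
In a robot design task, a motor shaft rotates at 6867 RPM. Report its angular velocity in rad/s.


omega = 6867 * 2*pi/60 = 719.1106

719.1106 rad/s


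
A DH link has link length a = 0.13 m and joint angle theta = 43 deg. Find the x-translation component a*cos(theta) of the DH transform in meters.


a*cos(theta) = 0.13*cos(43 deg) = 0.0951

0.0951 m


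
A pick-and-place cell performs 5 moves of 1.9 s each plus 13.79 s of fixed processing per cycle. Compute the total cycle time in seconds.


T = 5*1.9 + 13.79 = 23.2900

23.2900 s


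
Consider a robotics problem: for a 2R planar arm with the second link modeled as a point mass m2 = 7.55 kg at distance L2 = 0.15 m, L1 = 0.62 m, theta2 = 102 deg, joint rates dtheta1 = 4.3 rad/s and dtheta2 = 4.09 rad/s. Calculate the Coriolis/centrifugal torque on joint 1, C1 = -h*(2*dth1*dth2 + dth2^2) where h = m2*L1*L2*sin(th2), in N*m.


h = m2*L1*L2*sin(th2) = 7.55*0.62*0.15*sin(102 deg) = 0.686806
C1 = -h*(2*4.3*4.09 + 4.09^2) = -0.686806*51.9021 = -35.6467

-35.6467 N*m


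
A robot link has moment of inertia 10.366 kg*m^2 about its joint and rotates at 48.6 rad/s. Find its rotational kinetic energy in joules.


KE = (1/2)*I*omega^2 = 0.5*10.366*48.6^2 = 12242.0387

12242.0387 J


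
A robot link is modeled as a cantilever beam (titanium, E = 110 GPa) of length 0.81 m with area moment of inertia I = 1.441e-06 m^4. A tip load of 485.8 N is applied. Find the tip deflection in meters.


delta = F*L^3/(3*E*I) = 485.8*0.81^3/(3*1.100e+11*1.441e-06)
      = 258.1740378/475530 = 5.4292e-04

5.4292e-04 m


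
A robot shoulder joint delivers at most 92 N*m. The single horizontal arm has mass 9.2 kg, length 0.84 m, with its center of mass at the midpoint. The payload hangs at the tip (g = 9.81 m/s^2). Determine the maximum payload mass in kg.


tau_arm = m_arm*g*(L/2) = 9.2*9.81*0.84/2 = 37.9058 N*m
tau_payload = tau_max - tau_arm = 92 - 37.9058 = 54.0942
m_payload = tau_payload / (g*L) = 54.0942 / (9.81*0.84) = 6.5645

6.5645 kg


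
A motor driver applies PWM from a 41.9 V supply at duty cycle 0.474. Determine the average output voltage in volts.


V_avg = V_supply * D = 41.9*0.474 = 19.8606

19.8606 V


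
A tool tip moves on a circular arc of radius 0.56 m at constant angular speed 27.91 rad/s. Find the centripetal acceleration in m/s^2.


a_c = omega^2 * r = 27.91^2 * 0.56 = 436.2221

436.2221 m/s^2


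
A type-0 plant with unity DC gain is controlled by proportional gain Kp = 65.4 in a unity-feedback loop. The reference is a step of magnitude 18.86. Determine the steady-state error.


e_ss = R/(1 + Kp) = 18.86/(1 + 65.4) = 18.86/66.4000 = 0.2840

0.2840


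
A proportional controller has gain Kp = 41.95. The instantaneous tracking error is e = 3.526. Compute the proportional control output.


u_P = Kp * e = 41.95 * 3.526 = 147.9157

147.9157


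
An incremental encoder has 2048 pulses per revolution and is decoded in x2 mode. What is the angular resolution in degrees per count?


resolution = 360 / (PPR * 2) = 360 / 4096 = 0.0879

0.0879 degrees


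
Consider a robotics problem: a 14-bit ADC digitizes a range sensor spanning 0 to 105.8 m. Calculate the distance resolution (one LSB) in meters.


res = range / 2^n = 105.8/2^14 = 105.8/16384 = 0.0065

0.0065 m


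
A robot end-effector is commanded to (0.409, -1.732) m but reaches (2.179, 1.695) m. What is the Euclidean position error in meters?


dx = 2.179 - (0.409) = 1.7700, dy = 1.695 - (-1.732) = 3.4270
err = sqrt(3.132900 + 11.744329) = 3.8571

3.8571 m


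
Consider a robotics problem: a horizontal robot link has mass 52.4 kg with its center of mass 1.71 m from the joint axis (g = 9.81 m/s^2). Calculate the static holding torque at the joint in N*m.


tau = m*g*L = 52.4 * 9.81 * 1.71 = 879.0152

879.0152 N*m


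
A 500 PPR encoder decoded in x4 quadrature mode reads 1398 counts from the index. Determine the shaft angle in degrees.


angle = counts * 360 / (PPR*4) = 1398 * 360 / 2000 = 251.6400

251.6400 degrees


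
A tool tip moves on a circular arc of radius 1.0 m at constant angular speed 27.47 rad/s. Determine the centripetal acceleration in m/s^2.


a_c = omega^2 * r = 27.47^2 * 1.0 = 754.6009

754.6009 m/s^2


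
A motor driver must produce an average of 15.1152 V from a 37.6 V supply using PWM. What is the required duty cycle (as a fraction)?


D = V_avg/V_supply = 15.1152/37.6 = 0.4020

0.4020


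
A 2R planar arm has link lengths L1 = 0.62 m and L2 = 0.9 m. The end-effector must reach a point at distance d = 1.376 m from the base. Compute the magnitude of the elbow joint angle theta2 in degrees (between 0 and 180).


cos(th2) = (d^2 - L1^2 - L2^2)/(2*L1*L2) = (1.376^2 - 0.62^2 - 0.9^2)/(2*0.62*0.9) = 0.62632258
th2 = acos(0.62632258) = 51.2207 deg

51.2207 degrees


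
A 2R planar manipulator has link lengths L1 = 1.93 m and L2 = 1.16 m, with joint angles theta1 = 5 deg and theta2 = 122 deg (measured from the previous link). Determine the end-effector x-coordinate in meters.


x = L1*cos(th1) + L2*cos(th1+th2) = 1.93*cos(5 deg) + 1.16*cos(127 deg) = 1.2246

1.2246 m


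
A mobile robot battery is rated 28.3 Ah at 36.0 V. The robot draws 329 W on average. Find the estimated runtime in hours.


E = 28.3*36.0 = 1018.8000 Wh
t = E/P = 1018.8000/329 = 3.0967

3.0967 hours


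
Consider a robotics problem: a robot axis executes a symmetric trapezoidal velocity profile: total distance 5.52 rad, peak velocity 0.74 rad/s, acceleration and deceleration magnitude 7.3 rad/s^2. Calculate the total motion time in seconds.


t_acc = v/a = 0.74/7.3 = 0.101370 s
d_acc = v^2/(2a) = 0.037507 rad (each ramp)
d_cruise = 5.52 - 2*0.037507 = 5.444986 rad
t_cruise = 5.444986/0.74 = 7.358089 s
t_total = 2*0.101370 + 7.358089 = 7.5608

7.5608 s


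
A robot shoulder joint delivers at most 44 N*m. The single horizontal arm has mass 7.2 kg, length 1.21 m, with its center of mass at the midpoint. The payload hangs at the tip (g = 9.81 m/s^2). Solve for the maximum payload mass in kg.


tau_arm = m_arm*g*(L/2) = 7.2*9.81*1.21/2 = 42.7324 N*m
tau_payload = tau_max - tau_arm = 44 - 42.7324 = 1.2676
m_payload = tau_payload / (g*L) = 1.2676 / (9.81*1.21) = 0.1068

0.1068 kg


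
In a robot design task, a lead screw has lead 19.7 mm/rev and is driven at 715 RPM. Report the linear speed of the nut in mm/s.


v = lead * (RPM/60) = 19.7*715/60 = 234.7583

234.7583 mm/s


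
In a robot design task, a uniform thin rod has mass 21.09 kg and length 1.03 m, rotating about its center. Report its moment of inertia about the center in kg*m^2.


I = (1/12)*m*L^2 = (1/12)*21.09*1.03^2 = 1.8645

1.8645 kg*m^2


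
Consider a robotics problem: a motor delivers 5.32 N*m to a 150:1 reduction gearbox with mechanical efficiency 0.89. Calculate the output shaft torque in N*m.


tau_out = tau_in * N * eta = 5.32 * 150 * 0.89 = 710.2200

710.2200 N*m


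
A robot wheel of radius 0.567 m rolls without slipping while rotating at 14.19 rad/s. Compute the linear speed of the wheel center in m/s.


v = omega * r = 14.19 * 0.567 = 8.0457

8.0457 m/s


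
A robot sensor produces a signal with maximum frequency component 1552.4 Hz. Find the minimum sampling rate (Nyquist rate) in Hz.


f_s,min = 2*f_max = 2*1552.4 = 3104.8000

3104.8000 Hz


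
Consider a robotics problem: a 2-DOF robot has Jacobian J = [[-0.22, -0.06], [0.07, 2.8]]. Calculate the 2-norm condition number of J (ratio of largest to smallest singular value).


JJ^T eigenvalues: trace(JJ^T) = 7.8969, det(JJ^T) = det(J)^2 = 0.37429924
s_max^2 = (7.8969 + sqrt(60.86383265))/2 = 7.84921379
s_min^2 = (7.8969 - sqrt(60.86383265))/2 = 0.04768621
kappa = s_max/s_min = sqrt(7.84921379/0.04768621) = 12.8297

12.8297


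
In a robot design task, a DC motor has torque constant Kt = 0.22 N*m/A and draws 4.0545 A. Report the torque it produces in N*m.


tau = Kt * I = 0.22*4.0545 = 0.8920

0.8920 N*m


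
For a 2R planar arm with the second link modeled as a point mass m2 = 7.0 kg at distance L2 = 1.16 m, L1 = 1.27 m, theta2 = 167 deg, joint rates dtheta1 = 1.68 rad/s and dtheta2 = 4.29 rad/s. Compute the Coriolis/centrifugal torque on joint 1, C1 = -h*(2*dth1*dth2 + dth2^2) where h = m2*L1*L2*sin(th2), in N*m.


h = m2*L1*L2*sin(th2) = 7.0*1.27*1.16*sin(167 deg) = 2.319785
C1 = -h*(2*1.68*4.29 + 4.29^2) = -2.319785*32.8185 = -76.1319

-76.1319 N*m


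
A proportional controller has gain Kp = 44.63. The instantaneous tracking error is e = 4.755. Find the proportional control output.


u_P = Kp * e = 44.63 * 4.755 = 212.2157

212.2157


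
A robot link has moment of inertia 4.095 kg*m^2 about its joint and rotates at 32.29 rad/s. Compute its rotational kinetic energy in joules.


KE = (1/2)*I*omega^2 = 0.5*4.095*32.29^2 = 2134.8138

2134.8138 J


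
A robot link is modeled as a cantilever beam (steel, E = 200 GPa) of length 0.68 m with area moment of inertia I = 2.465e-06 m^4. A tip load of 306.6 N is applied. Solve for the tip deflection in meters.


delta = F*L^3/(3*E*I) = 306.6*0.68^3/(3*2.000e+11*2.465e-06)
      = 96.4048512/1479000 = 6.5182e-05

6.5182e-05 m


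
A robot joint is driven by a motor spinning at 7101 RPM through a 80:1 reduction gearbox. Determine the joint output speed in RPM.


omega_joint = omega_motor / N = 7101 / 80 = 88.7625

88.7625 RPM


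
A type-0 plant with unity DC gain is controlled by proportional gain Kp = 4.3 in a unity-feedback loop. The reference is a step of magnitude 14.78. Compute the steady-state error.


e_ss = R/(1 + Kp) = 14.78/(1 + 4.3) = 14.78/5.3000 = 2.7887

2.7887


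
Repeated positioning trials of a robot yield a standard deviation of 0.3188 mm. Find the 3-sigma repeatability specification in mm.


repeatability = 3*sigma = 3*0.3188 = 0.9564

0.9564 mm


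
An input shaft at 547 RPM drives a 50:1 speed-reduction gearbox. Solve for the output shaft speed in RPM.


omega_out = omega_in / N = 547 / 50 = 10.9400

10.9400 RPM


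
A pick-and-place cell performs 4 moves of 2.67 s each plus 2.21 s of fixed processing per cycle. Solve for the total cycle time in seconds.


T = 4*2.67 + 2.21 = 12.8900

12.8900 s


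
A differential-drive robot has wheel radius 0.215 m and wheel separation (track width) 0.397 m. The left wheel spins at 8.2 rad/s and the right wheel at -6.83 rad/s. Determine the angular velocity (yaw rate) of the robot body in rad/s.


omega = r*(wR - wL)/L = 0.215*(-6.83 - (8.2))/0.397 = -8.1397

-8.1397 rad/s


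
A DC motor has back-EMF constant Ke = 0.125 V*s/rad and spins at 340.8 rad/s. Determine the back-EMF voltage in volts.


V_emf = Ke * omega = 0.125*340.8 = 42.6000

42.6000 V


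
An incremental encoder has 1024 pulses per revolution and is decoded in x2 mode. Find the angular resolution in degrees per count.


resolution = 360 / (PPR * 2) = 360 / 2048 = 0.1758

0.1758 degrees


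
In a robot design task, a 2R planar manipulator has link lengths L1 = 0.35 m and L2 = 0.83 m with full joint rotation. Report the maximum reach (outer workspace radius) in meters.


r_max = L1 + L2 = 0.35 + 0.83 = 1.1800

1.1800 m


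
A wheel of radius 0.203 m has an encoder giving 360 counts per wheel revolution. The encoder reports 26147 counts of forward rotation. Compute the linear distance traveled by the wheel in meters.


revs = 26147/360 = 72.630556
d = revs * 2*pi*r = 72.630556 * 2*pi*0.203 = 92.6393

92.6393 m


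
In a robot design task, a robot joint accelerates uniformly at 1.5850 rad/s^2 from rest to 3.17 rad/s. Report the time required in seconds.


t = delta_omega / alpha = 3.17 / 1.5850 = 2.0000

2.0000 s


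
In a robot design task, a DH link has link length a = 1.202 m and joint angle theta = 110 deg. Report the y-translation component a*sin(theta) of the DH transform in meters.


a*sin(theta) = 1.202*sin(110 deg) = 1.1295

1.1295 m


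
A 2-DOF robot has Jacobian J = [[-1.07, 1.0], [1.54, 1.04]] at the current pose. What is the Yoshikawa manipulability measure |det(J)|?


det(J) = -1.07*1.04 - (1.0)*(1.54) = -2.6528
|det(J)| = 2.6528

2.6528


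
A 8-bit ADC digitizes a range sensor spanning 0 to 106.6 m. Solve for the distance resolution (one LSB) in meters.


res = range / 2^n = 106.6/2^8 = 106.6/256 = 0.4164

0.4164 m


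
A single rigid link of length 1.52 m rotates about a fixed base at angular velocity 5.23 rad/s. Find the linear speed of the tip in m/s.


v = L*omega = 1.52 * 5.23 = 7.9496

7.9496 m/s


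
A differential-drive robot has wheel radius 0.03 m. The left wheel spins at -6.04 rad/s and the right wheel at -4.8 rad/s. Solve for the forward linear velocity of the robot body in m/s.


v = r*(wR + wL)/2 = 0.03*(-4.8 + -6.04)/2 = -0.1626

-0.1626 m/s


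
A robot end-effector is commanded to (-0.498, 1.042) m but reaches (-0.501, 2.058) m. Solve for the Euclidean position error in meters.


dx = -0.501 - (-0.498) = -0.0030, dy = 2.058 - (1.042) = 1.0160
err = sqrt(0.000009 + 1.032256) = 1.0160

1.0160 m


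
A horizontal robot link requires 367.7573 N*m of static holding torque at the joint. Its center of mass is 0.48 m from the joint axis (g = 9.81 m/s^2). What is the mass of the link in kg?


m = tau / (g*L) = 367.7573 / (9.81 * 0.48) = 78.1000

78.1000 kg


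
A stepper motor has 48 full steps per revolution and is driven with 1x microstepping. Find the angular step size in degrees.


step = 360/(48*1) = 360/48 = 7.5000

7.5000 degrees


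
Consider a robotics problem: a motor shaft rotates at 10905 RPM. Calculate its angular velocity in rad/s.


omega = 10905 * 2*pi/60 = 1141.9689

1141.9689 rad/s


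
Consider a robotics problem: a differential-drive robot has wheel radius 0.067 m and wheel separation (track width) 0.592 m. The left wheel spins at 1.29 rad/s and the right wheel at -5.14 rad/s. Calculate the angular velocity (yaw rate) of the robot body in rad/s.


omega = r*(wR - wL)/L = 0.067*(-5.14 - (1.29))/0.592 = -0.7277

-0.7277 rad/s


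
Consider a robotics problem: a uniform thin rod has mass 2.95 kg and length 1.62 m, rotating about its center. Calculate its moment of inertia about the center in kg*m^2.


I = (1/12)*m*L^2 = (1/12)*2.95*1.62^2 = 0.6452

0.6452 kg*m^2


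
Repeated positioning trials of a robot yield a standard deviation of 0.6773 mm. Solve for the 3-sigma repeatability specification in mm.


repeatability = 3*sigma = 3*0.6773 = 2.0319

2.0319 mm


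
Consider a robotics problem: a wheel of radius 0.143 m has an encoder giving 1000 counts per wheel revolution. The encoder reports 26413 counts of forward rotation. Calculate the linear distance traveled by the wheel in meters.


revs = 26413/1000 = 26.413000
d = revs * 2*pi*r = 26.413000 * 2*pi*0.143 = 23.7320

23.7320 m


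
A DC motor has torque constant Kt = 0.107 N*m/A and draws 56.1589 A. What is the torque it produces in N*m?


tau = Kt * I = 0.107*56.1589 = 6.0090

6.0090 N*m


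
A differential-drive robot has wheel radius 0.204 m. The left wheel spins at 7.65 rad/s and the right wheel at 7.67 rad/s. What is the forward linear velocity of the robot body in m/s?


v = r*(wR + wL)/2 = 0.204*(7.67 + 7.65)/2 = 1.5626

1.5626 m/s


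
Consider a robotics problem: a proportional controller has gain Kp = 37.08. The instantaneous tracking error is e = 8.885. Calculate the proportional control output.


u_P = Kp * e = 37.08 * 8.885 = 329.4558

329.4558


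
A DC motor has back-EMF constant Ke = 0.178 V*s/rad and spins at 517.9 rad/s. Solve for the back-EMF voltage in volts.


V_emf = Ke * omega = 0.178*517.9 = 92.1862

92.1862 V


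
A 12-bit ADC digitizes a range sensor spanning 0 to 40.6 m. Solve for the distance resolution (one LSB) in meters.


res = range / 2^n = 40.6/2^12 = 40.6/4096 = 0.0099

0.0099 m


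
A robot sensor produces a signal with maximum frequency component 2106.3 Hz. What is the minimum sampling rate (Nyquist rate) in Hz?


f_s,min = 2*f_max = 2*2106.3 = 4212.6000

4212.6000 Hz


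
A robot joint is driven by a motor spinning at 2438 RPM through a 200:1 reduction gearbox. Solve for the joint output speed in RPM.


omega_joint = omega_motor / N = 2438 / 200 = 12.1900

12.1900 RPM


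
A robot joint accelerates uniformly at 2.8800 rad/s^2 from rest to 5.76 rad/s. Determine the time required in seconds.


t = delta_omega / alpha = 5.76 / 2.8800 = 2.0000

2.0000 s


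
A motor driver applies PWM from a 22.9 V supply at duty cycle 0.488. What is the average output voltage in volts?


V_avg = V_supply * D = 22.9*0.488 = 11.1752

11.1752 V


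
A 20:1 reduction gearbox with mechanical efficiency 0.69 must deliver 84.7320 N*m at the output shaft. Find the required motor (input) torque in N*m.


tau_in = tau_out / (N * eta) = 84.7320 / (20 * 0.69) = 6.1400

6.1400 N*m


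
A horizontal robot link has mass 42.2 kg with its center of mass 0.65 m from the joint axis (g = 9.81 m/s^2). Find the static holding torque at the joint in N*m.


tau = m*g*L = 42.2 * 9.81 * 0.65 = 269.0883

269.0883 N*m


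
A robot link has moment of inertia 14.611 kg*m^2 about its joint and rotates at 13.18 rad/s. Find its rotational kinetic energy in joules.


KE = (1/2)*I*omega^2 = 0.5*14.611*13.18^2 = 1269.0559

1269.0559 J


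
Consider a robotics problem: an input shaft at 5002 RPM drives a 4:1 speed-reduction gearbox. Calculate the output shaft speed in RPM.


omega_out = omega_in / N = 5002 / 4 = 1250.5000

1250.5000 RPM


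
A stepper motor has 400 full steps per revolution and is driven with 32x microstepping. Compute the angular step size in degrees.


step = 360/(400*32) = 360/12800 = 0.0281

0.0281 degrees


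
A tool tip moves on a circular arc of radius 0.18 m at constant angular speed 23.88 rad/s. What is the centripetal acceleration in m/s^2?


a_c = omega^2 * r = 23.88^2 * 0.18 = 102.6458

102.6458 m/s^2


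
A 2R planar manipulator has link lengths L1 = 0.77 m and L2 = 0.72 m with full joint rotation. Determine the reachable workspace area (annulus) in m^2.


r_max = L1 + L2 = 1.4900, r_min = |L1 - L2| = 0.0500
A = pi*(r_max^2 - r_min^2) = pi*(2.2201 - 0.0025) = 6.9668

6.9668 m^2


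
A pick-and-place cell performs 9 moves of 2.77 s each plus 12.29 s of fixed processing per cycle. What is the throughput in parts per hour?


T_cycle = 9*2.77 + 12.29 = 37.2200 s
rate = 3600/T = 96.7222

96.7222 parts/hour


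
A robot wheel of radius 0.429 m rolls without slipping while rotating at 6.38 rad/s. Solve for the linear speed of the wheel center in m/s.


v = omega * r = 6.38 * 0.429 = 2.7370

2.7370 m/s


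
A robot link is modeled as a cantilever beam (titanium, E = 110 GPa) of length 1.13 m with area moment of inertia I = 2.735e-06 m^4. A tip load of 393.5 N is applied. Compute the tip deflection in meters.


delta = F*L^3/(3*E*I) = 393.5*1.13^3/(3*1.100e+11*2.735e-06)
      = 567.7799695/902550 = 6.2908e-04

6.2908e-04 m


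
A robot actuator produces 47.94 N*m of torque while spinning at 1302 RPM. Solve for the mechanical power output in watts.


omega = 1302 * 2*pi/60 = 136.345121 rad/s
P = tau * omega = 47.94 * 136.345121 = 6536.3851

6536.3851 W


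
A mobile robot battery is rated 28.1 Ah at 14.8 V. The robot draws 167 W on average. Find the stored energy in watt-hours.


E = capacity * V = 28.1*14.8 = 415.8800

415.8800 Wh


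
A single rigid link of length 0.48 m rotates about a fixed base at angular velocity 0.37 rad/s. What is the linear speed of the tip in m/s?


v = L*omega = 0.48 * 0.37 = 0.1776

0.1776 m/s


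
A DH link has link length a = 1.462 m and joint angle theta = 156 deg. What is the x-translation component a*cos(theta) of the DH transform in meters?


a*cos(theta) = 1.462*cos(156 deg) = -1.3356

-1.3356 m


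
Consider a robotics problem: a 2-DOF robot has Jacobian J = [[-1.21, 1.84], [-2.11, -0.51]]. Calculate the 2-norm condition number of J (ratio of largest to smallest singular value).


JJ^T eigenvalues: trace(JJ^T) = 9.5619, det(JJ^T) = det(J)^2 = 20.24550025
s_max^2 = (9.5619 + sqrt(10.44793061))/2 = 6.39711294
s_min^2 = (9.5619 - sqrt(10.44793061))/2 = 3.16478706
kappa = s_max/s_min = sqrt(6.39711294/3.16478706) = 1.4217

1.4217


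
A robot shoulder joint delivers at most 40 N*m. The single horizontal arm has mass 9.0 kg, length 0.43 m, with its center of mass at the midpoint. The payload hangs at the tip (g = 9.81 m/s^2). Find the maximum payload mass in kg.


tau_arm = m_arm*g*(L/2) = 9.0*9.81*0.43/2 = 18.9824 N*m
tau_payload = tau_max - tau_arm = 40 - 18.9824 = 21.0176
m_payload = tau_payload / (g*L) = 21.0176 / (9.81*0.43) = 4.9825

4.9825 kg


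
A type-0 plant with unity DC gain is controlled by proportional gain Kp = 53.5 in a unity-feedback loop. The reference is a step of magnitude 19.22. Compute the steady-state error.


e_ss = R/(1 + Kp) = 19.22/(1 + 53.5) = 19.22/54.5000 = 0.3527

0.3527


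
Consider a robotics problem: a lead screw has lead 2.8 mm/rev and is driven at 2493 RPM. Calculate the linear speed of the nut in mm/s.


v = lead * (RPM/60) = 2.8*2493/60 = 116.3400

116.3400 mm/s


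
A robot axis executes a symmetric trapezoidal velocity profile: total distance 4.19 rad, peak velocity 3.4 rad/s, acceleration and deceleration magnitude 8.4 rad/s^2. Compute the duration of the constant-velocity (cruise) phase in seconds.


t_acc = v/a = 0.404762 s, d_acc = v^2/(2a) = 0.688095 rad each
d_cruise = 4.19 - 2*0.688095 = 2.813810 rad
t_cruise = d_cruise/v = 2.813810/3.4 = 0.8276

0.8276 s


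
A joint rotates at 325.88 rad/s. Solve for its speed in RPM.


RPM = 325.88 * 60/(2*pi) = 3111.9248

3111.9248 RPM


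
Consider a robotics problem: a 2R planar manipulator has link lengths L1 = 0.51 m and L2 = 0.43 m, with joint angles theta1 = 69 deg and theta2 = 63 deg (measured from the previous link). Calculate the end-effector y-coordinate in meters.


y = L1*sin(th1) + L2*sin(th1+th2) = 0.51*sin(69 deg) + 0.43*sin(132 deg) = 0.7957

0.7957 m


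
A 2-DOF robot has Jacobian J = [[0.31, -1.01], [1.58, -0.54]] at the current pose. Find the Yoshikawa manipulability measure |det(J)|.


det(J) = 0.31*-0.54 - (-1.01)*(1.58) = 1.4284
|det(J)| = 1.4284

1.4284


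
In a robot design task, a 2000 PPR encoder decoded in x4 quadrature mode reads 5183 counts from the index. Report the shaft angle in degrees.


angle = counts * 360 / (PPR*4) = 5183 * 360 / 8000 = 233.2350

233.2350 degrees


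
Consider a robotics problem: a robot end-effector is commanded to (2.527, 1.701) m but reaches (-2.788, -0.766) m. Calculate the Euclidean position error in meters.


dx = -2.788 - (2.527) = -5.3150, dy = -0.766 - (1.701) = -2.4670
err = sqrt(28.249225 + 6.086089) = 5.8596

5.8596 m


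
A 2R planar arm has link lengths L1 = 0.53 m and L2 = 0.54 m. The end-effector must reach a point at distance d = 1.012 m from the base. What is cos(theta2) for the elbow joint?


cos(th2) = (d^2 - L1^2 - L2^2)/(2*L1*L2) = (1.012^2 - 0.53^2 - 0.54^2)/(2*0.53*0.54) = 0.7890

0.7890


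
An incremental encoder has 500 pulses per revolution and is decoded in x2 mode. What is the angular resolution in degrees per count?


resolution = 360 / (PPR * 2) = 360 / 1000 = 0.3600

0.3600 degrees


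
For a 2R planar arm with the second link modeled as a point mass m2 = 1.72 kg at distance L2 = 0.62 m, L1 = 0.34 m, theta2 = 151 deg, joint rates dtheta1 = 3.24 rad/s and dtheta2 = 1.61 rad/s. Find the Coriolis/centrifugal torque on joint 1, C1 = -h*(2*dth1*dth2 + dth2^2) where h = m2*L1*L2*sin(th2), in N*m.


h = m2*L1*L2*sin(th2) = 1.72*0.34*0.62*sin(151 deg) = 0.175780
C1 = -h*(2*3.24*1.61 + 1.61^2) = -0.175780*13.0249 = -2.2895

-2.2895 N*m


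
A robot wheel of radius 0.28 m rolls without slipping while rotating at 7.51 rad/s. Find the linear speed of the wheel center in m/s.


v = omega * r = 7.51 * 0.28 = 2.1028

2.1028 m/s


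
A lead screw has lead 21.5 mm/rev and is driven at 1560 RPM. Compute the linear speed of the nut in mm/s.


v = lead * (RPM/60) = 21.5*1560/60 = 559.0000

559.0000 mm/s


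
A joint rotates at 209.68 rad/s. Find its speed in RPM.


RPM = 209.68 * 60/(2*pi) = 2002.2965

2002.2965 RPM


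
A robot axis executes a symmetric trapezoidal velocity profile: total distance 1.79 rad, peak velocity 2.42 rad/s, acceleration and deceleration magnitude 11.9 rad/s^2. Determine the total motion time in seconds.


t_acc = v/a = 2.42/11.9 = 0.203361 s
d_acc = v^2/(2a) = 0.246067 rad (each ramp)
d_cruise = 1.79 - 2*0.246067 = 1.297866 rad
t_cruise = 1.297866/2.42 = 0.536308 s
t_total = 2*0.203361 + 0.536308 = 0.9430

0.9430 s


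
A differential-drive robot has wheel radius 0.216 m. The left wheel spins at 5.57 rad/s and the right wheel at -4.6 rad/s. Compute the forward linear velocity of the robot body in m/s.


v = r*(wR + wL)/2 = 0.216*(-4.6 + 5.57)/2 = 0.1048

0.1048 m/s


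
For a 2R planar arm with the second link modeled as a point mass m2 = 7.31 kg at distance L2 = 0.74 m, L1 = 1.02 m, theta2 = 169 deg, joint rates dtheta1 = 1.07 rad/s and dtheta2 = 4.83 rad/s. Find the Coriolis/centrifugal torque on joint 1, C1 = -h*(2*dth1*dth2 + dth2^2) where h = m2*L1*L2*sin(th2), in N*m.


h = m2*L1*L2*sin(th2) = 7.31*1.02*0.74*sin(169 deg) = 1.052805
C1 = -h*(2*1.07*4.83 + 4.83^2) = -1.052805*33.6651 = -35.4428

-35.4428 N*m


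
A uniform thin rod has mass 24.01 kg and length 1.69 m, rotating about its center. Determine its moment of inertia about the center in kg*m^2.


I = (1/12)*m*L^2 = (1/12)*24.01*1.69^2 = 5.7146

5.7146 kg*m^2


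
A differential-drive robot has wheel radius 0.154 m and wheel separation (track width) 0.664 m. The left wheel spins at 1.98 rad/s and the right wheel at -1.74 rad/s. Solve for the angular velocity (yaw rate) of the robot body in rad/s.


omega = r*(wR - wL)/L = 0.154*(-1.74 - (1.98))/0.664 = -0.8628

-0.8628 rad/s


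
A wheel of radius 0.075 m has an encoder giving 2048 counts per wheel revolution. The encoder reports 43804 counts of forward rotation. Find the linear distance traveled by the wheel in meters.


revs = 43804/2048 = 21.388672
d = revs * 2*pi*r = 21.388672 * 2*pi*0.075 = 10.0792

10.0792 m


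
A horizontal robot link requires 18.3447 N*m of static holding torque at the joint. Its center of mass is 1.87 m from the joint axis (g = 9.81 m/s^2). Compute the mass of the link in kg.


m = tau / (g*L) = 18.3447 / (9.81 * 1.87) = 1.0000

1.0000 kg


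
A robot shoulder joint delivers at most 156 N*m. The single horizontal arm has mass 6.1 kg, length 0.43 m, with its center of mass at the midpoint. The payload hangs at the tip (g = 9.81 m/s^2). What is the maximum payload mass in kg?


tau_arm = m_arm*g*(L/2) = 6.1*9.81*0.43/2 = 12.8658 N*m
tau_payload = tau_max - tau_arm = 156 - 12.8658 = 143.1342
m_payload = tau_payload / (g*L) = 143.1342 / (9.81*0.43) = 33.9317

33.9317 kg


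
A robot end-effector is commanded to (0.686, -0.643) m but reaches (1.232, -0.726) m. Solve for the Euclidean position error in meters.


dx = 1.232 - (0.686) = 0.5460, dy = -0.726 - (-0.643) = -0.0830
err = sqrt(0.298116 + 0.006889) = 0.5523

0.5523 m


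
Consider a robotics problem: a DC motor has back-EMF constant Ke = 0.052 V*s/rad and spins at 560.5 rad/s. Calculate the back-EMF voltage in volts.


V_emf = Ke * omega = 0.052*560.5 = 29.1460

29.1460 V


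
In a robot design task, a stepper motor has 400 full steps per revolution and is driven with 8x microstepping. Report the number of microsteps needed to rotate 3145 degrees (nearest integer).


step_size = 360/(400*8) = 360/3200 = 0.112500 deg
n = 3145/(360/3200) = 3145*3200/360 = 27955.5556 -> 27956

27956 steps


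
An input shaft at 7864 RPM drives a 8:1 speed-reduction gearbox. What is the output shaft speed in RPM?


omega_out = omega_in / N = 7864 / 8 = 983.0000

983.0000 RPM


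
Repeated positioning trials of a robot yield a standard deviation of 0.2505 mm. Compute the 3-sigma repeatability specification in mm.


repeatability = 3*sigma = 3*0.2505 = 0.7515

0.7515 mm


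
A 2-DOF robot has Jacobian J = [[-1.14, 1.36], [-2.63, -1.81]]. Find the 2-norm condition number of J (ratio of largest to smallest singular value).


JJ^T eigenvalues: trace(JJ^T) = 13.3422, det(JJ^T) = det(J)^2 = 31.81185604
s_max^2 = (13.3422 + sqrt(50.76687668))/2 = 10.23364392
s_min^2 = (13.3422 - sqrt(50.76687668))/2 = 3.10855608
kappa = s_max/s_min = sqrt(10.23364392/3.10855608) = 1.8144

1.8144


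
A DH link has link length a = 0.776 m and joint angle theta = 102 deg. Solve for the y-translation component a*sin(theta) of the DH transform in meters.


a*sin(theta) = 0.776*sin(102 deg) = 0.7590

0.7590 m


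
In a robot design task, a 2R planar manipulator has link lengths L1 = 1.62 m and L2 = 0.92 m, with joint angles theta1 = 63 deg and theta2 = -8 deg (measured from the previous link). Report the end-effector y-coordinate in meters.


y = L1*sin(th1) + L2*sin(th1+th2) = 1.62*sin(63 deg) + 0.92*sin(55 deg) = 2.1971

2.1971 m


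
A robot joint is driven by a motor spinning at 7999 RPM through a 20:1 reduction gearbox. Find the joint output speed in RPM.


omega_joint = omega_motor / N = 7999 / 20 = 399.9500

399.9500 RPM


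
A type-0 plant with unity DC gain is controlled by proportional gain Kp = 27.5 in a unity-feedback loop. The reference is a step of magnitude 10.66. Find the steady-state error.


e_ss = R/(1 + Kp) = 10.66/(1 + 27.5) = 10.66/28.5000 = 0.3740

0.3740


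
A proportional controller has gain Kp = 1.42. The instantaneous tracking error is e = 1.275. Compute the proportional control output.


u_P = Kp * e = 1.42 * 1.275 = 1.8105

1.8105


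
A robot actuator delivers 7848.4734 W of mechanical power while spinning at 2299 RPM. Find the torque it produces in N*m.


omega = 2299 * 2*pi/60 = 240.750717 rad/s
tau = P / omega = 7848.4734 / 240.750717 = 32.6000

32.6000 N*m


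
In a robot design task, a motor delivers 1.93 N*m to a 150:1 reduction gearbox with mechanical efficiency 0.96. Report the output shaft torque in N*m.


tau_out = tau_in * N * eta = 1.93 * 150 * 0.96 = 277.9200

277.9200 N*m


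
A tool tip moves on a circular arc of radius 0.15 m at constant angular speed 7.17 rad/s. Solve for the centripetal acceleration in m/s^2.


a_c = omega^2 * r = 7.17^2 * 0.15 = 7.7113

7.7113 m/s^2


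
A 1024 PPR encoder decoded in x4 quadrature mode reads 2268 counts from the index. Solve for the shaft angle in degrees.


angle = counts * 360 / (PPR*4) = 2268 * 360 / 4096 = 199.3359

199.3359 degrees


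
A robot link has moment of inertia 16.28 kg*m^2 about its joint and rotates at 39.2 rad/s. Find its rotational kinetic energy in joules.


KE = (1/2)*I*omega^2 = 0.5*16.28*39.2^2 = 12508.2496

12508.2496 J


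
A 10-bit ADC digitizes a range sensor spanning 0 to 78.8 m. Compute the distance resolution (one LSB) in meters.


res = range / 2^n = 78.8/2^10 = 78.8/1024 = 0.0770

0.0770 m


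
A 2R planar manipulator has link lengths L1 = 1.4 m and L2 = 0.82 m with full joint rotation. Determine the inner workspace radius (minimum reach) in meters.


r_min = |L1 - L2| = |1.4 - 0.82| = 0.5800

0.5800 m


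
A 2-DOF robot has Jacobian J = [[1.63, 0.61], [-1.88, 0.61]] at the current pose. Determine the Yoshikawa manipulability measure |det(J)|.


det(J) = 1.63*0.61 - (0.61)*(-1.88) = 2.1411
|det(J)| = 2.1411

2.1411


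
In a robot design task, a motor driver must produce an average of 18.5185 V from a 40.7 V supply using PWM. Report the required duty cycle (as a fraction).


D = V_avg/V_supply = 18.5185/40.7 = 0.4550

0.4550


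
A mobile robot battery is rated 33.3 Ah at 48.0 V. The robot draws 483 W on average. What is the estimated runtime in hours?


E = 33.3*48.0 = 1598.4000 Wh
t = E/P = 1598.4000/483 = 3.3093

3.3093 hours


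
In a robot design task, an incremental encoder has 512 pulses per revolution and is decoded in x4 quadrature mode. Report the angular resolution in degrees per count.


resolution = 360 / (PPR * 4) = 360 / 2048 = 0.1758

0.1758 degrees


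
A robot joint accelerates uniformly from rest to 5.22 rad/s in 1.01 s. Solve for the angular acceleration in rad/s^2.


alpha = delta_omega / t = 5.22 / 1.01 = 5.1683

5.1683 rad/s^2


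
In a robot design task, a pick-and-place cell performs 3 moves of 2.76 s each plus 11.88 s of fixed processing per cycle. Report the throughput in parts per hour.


T_cycle = 3*2.76 + 11.88 = 20.1600 s
rate = 3600/T = 178.5714

178.5714 parts/hour


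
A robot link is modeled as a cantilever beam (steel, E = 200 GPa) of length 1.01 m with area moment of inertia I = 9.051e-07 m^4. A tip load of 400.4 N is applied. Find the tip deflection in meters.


delta = F*L^3/(3*E*I) = 400.4*1.01^3/(3*2.000e+11*9.051e-07)
      = 412.5325204/543060 = 7.5964e-04

7.5964e-04 m


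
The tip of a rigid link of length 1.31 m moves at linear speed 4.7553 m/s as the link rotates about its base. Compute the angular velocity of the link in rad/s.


omega = v / L = 4.7553 / 1.31 = 3.6300

3.6300 rad/s
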